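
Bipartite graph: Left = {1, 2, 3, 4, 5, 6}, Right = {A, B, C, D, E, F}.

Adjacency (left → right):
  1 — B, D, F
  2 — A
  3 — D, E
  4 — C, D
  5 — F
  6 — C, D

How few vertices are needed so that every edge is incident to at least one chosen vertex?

The 6 edges 1–B, 2–A, 3–E, 4–D, 5–F, 6–C form a matching, so any vertex cover needs at least 6 vertices (one per matched edge).
Conversely {1, 2, 3, 4, 5, 6} meets every edge and has exactly 6 vertices, so 6 is optimal.

6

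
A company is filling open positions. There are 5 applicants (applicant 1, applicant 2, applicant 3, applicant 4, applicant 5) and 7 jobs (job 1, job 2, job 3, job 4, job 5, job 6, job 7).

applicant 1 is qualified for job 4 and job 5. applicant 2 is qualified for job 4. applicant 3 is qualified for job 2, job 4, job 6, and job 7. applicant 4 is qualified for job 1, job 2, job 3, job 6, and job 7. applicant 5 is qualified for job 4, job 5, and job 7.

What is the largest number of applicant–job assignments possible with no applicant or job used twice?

A valid assignment of size 5: applicant 1→job 5, applicant 2→job 4, applicant 3→job 2, applicant 4→job 1, applicant 5→job 7.
This saturates every applicant, so 5 is the maximum.

5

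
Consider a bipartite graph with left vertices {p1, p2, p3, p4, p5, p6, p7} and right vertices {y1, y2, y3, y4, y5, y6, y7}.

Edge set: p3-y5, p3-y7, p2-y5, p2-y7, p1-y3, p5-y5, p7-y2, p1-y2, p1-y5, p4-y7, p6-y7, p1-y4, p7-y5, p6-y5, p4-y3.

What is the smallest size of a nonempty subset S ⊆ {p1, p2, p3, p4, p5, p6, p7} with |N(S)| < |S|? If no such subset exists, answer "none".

Take S = {p2, p3, p5}. Its neighbourhood is {y5, y7}, so |N(S)| = 2 < |S| = 3.
Every subset of size less than 3 has at least as many neighbours as members, so 3 is the minimum.

3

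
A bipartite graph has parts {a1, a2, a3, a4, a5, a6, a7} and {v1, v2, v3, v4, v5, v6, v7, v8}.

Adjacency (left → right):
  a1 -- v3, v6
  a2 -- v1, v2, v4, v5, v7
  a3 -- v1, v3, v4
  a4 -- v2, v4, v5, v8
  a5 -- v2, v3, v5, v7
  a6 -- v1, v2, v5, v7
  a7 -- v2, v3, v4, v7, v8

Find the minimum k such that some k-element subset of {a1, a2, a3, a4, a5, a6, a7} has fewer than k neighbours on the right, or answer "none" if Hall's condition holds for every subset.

A matching saturating every left vertex exists, for instance a1→v6, a2→v1, a3→v4, a4→v8, a5→v7, a6→v2, a7→v3.
By Hall's marriage theorem, this means |N(S)| ≥ |S| for every subset S, so no violating subset exists.

none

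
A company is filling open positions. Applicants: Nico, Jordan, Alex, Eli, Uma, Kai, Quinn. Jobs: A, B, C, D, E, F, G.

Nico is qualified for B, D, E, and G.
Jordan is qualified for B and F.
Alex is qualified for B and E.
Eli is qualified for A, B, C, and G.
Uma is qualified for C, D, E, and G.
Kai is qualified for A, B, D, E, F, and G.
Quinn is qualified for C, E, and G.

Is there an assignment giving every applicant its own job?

One maximum matching: Nico→D, Jordan→F, Alex→B, Eli→G, Uma→C, Kai→A, Quinn→E.
All 7 applicants are covered.

Yes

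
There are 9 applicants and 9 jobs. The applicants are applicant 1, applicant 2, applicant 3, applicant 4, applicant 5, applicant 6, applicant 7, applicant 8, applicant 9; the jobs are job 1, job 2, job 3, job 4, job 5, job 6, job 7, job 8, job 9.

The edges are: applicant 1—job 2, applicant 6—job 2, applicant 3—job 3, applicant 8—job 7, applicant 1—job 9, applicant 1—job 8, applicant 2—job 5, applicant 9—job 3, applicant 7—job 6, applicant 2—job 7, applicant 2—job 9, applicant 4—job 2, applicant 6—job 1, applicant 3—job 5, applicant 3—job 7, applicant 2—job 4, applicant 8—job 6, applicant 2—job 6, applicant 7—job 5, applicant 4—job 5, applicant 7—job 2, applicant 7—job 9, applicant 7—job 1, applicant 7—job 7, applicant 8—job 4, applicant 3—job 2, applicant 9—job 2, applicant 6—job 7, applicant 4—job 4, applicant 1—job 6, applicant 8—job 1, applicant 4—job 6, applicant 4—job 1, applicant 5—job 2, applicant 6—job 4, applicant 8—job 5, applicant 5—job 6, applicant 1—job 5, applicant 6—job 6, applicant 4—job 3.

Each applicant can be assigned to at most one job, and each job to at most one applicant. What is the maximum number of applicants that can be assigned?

9

For example, pair applicant 1→job 8, applicant 2→job 4, applicant 3→job 5, applicant 4→job 3, applicant 5→job 6, applicant 6→job 1, applicant 7→job 9, applicant 8→job 7, applicant 9→job 2.
All 9 applicants are matched, so no larger matching exists.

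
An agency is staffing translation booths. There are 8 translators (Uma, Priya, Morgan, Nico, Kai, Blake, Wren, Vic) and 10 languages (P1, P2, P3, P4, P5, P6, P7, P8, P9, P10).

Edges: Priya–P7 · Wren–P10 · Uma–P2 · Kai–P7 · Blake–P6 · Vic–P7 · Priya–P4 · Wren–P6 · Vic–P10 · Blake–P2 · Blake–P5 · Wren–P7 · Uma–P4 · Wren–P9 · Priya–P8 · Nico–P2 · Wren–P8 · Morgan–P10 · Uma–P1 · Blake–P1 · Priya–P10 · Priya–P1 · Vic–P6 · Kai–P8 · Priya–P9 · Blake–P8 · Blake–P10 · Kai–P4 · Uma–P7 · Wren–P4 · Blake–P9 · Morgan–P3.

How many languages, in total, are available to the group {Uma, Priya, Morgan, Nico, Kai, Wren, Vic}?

9

The union of neighbours of {Uma, Priya, Morgan, Nico, Kai, Wren, Vic} is {P1, P2, P3, P4, P6, P7, P8, P9, P10}, which has 9 elements.
Since |N(S)| = 9 ≥ |S| = 7, Hall's condition holds for this subset.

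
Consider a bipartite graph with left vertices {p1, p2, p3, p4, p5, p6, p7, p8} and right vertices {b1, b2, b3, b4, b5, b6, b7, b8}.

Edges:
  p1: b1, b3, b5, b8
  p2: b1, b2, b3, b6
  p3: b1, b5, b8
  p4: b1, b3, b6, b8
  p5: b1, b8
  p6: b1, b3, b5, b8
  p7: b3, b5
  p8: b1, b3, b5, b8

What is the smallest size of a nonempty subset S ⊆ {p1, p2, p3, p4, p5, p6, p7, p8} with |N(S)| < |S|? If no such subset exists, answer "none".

Take S = {p1, p3, p5, p6, p7}. Its neighbourhood is {b1, b3, b5, b8}, so |N(S)| = 4 < |S| = 5.
Every subset of size less than 5 has at least as many neighbours as members, so 5 is the minimum.

5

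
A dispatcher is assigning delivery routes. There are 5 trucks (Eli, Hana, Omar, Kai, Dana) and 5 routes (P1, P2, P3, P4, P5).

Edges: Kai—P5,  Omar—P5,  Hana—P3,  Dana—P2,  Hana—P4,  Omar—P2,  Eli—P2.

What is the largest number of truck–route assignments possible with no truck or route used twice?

One maximum matching: Eli-P2, Hana-P4, Omar-P5.
The set {Eli, Omar, Kai, Dana} has only 2 neighbours ({P2, P5}), so by Hall's theorem at most 3 of the 5 trucks can be matched.

3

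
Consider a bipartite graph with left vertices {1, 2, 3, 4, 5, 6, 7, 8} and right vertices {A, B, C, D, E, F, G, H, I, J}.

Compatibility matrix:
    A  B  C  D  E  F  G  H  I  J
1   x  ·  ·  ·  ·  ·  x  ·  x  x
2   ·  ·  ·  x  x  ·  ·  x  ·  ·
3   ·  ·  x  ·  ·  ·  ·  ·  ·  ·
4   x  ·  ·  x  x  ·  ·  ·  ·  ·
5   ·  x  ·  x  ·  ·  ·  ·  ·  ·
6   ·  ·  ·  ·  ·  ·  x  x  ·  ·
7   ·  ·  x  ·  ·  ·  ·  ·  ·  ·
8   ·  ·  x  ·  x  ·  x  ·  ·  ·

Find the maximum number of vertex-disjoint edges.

A valid assignment of size 7: 1–I, 2–H, 3–C, 4–D, 5–B, 6–G, 8–E.
The set {3, 7} has only 1 neighbour ({C}), so by Hall's theorem at most 7 of the 8 left vertices can be matched.

7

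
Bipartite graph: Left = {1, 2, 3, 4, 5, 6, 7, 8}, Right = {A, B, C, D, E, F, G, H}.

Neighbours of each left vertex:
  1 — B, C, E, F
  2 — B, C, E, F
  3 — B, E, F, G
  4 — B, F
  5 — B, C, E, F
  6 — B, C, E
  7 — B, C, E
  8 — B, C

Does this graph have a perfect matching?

The set {1, 2, 4, 5, 6, 7, 8} has only 4 neighbours ({B, C, E, F}), so by Hall's theorem at most 5 of the 8 left vertices can be matched.
Hence no matching covers every left vertex.

No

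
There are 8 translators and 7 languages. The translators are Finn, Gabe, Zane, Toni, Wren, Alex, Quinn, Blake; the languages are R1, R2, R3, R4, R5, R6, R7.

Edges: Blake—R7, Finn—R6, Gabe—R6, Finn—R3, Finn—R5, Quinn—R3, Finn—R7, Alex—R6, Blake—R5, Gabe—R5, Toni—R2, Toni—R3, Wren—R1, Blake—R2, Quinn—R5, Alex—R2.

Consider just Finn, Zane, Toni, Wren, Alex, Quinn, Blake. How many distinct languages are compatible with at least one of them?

The union of neighbours of {Finn, Zane, Toni, Wren, Alex, Quinn, Blake} is {R1, R2, R3, R5, R6, R7}, which has 6 elements.
Since |N(S)| = 6 < |S| = 7, Hall's condition fails for this subset.

6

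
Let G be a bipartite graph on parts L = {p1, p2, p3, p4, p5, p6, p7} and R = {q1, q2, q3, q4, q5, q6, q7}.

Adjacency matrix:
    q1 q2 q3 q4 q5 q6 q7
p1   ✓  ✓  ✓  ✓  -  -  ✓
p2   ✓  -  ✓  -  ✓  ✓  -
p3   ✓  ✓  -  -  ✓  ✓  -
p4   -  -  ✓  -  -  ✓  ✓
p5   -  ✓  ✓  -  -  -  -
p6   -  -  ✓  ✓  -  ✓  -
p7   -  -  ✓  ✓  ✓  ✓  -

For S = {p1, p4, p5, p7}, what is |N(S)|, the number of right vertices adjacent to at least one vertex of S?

The union of neighbours of {p1, p4, p5, p7} is {q1, q2, q3, q4, q5, q6, q7}, which has 7 elements.
Since |N(S)| = 7 ≥ |S| = 4, Hall's condition holds for this subset.

7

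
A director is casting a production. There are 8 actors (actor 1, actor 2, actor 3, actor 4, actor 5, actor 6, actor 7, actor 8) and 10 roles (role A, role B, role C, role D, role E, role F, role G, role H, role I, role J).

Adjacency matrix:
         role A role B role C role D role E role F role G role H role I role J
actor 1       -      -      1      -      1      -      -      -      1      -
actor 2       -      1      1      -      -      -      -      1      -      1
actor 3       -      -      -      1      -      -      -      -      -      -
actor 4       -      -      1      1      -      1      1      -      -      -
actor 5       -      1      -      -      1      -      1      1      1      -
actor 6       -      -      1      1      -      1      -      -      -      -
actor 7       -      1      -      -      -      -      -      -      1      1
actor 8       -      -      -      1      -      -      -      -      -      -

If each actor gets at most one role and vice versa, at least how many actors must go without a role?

1

For example, pair actor 1-role E, actor 2-role J, actor 3-role D, actor 4-role G, actor 5-role H, actor 6-role F, actor 7-role B.
The set {actor 3, actor 8} has only 1 neighbour ({role D}), so by Hall's theorem at most 7 of the 8 actors can be matched.
That matches 7 of the 8, leaving 1 unmatched; no matching can do better.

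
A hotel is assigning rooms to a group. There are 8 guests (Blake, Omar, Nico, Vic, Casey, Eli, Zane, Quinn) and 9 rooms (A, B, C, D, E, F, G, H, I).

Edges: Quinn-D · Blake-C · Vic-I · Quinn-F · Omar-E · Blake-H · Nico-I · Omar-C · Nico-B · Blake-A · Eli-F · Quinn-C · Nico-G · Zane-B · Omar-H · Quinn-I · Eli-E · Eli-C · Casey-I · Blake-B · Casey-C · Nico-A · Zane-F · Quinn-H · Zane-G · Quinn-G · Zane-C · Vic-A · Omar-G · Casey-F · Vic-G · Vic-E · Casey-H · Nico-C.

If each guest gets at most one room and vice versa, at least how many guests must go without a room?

0

A valid assignment of size 8: Blake-C, Omar-E, Nico-A, Vic-I, Casey-H, Eli-F, Zane-B, Quinn-G.
All 8 guests are matched, so no larger matching exists.
That matches 8 of the 8, leaving 0 unmatched; no matching can do better.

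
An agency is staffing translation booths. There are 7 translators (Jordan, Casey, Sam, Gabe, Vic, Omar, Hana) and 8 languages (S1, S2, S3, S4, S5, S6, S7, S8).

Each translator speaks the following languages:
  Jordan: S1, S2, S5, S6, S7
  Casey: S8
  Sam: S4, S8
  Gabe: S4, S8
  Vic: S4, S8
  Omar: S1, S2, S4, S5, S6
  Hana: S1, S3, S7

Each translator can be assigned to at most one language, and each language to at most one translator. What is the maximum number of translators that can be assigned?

For example, pair Jordan-S2, Casey-S8, Sam-S4, Omar-S6, Hana-S7.
The set {Casey, Sam, Gabe, Vic} has only 2 neighbours ({S4, S8}), so by Hall's theorem at most 5 of the 7 translators can be matched.

5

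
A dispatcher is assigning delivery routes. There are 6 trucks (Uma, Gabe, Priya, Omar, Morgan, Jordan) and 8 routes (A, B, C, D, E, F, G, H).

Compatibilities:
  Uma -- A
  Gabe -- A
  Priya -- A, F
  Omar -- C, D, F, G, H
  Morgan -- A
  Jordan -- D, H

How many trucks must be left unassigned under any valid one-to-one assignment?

One maximum matching: Uma→A, Priya→F, Omar→G, Jordan→D.
The set {Uma, Gabe, Morgan} has only 1 neighbour ({A}), so by Hall's theorem at most 4 of the 6 trucks can be matched.
That matches 4 of the 6, leaving 2 unmatched; no matching can do better.

2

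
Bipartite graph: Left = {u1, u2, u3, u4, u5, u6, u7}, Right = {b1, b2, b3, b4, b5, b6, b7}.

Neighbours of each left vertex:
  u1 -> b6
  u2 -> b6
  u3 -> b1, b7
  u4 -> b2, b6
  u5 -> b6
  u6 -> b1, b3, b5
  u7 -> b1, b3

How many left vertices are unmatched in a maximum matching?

A valid assignment of size 5: u1–b6, u3–b7, u4–b2, u6–b5, u7–b3.
The set {u1, u2, u5} has only 1 neighbour ({b6}), so by Hall's theorem at most 5 of the 7 left vertices can be matched.
That matches 5 of the 7, leaving 2 unmatched; no matching can do better.

2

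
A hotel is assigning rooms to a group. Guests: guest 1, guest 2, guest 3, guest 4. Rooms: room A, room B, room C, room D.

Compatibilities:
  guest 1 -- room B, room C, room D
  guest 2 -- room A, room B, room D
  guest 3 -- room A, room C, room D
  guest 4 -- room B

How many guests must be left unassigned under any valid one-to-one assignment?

For example, pair guest 1→room D, guest 2→room A, guest 3→room C, guest 4→room B.
All 4 guests are matched, so no larger matching exists.
That matches 4 of the 4, leaving 0 unmatched; no matching can do better.

0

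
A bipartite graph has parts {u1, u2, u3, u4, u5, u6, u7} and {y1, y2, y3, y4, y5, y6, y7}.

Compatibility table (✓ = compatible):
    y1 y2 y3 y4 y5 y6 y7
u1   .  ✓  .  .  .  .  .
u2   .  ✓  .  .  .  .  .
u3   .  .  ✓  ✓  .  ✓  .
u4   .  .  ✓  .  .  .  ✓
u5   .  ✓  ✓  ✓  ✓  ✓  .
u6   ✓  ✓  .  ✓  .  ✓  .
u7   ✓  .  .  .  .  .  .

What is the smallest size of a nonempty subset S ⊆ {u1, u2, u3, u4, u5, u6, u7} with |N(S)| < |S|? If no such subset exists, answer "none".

Take S = {u1, u2}. Its neighbourhood is {y2}, so |N(S)| = 1 < |S| = 2.
No single vertex violates Hall's condition since each has at least one neighbour, so 2 is the minimum.

2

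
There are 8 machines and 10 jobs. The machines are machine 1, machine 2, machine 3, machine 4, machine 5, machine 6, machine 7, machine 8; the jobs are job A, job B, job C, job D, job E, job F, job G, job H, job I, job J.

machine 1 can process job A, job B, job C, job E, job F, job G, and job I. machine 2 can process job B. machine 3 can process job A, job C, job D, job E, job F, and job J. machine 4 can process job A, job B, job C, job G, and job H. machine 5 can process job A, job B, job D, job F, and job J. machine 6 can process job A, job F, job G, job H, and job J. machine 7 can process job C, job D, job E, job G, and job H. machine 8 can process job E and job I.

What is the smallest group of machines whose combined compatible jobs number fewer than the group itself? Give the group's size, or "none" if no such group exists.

none

A matching saturating every machine exists, for instance machine 1→job G, machine 2→job B, machine 3→job J, machine 4→job H, machine 5→job A, machine 6→job F, machine 7→job D, machine 8→job I.
By Hall's marriage theorem, this means |N(S)| ≥ |S| for every subset S, so no violating subset exists.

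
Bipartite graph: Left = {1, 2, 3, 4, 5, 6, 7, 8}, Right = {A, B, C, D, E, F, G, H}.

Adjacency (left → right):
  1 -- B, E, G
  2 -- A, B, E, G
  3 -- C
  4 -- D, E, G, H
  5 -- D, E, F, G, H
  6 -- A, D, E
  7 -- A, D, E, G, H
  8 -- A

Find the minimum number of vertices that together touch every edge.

The 8 edges 1–E, 2–B, 3–C, 4–H, 5–F, 6–D, 7–G, 8–A form a matching, so any vertex cover needs at least 8 vertices (one per matched edge).
Conversely {1, 2, 3, 4, 5, 6, 7, 8} meets every edge and has exactly 8 vertices, so 8 is optimal.

8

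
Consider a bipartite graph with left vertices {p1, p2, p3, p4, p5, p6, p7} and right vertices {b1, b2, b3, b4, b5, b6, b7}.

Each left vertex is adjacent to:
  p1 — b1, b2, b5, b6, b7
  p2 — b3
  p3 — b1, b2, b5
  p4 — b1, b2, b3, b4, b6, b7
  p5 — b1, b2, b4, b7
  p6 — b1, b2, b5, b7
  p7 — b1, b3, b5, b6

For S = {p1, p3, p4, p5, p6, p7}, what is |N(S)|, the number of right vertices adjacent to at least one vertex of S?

7

The union of neighbours of {p1, p3, p4, p5, p6, p7} is {b1, b2, b3, b4, b5, b6, b7}, which has 7 elements.
Since |N(S)| = 7 ≥ |S| = 6, Hall's condition holds for this subset.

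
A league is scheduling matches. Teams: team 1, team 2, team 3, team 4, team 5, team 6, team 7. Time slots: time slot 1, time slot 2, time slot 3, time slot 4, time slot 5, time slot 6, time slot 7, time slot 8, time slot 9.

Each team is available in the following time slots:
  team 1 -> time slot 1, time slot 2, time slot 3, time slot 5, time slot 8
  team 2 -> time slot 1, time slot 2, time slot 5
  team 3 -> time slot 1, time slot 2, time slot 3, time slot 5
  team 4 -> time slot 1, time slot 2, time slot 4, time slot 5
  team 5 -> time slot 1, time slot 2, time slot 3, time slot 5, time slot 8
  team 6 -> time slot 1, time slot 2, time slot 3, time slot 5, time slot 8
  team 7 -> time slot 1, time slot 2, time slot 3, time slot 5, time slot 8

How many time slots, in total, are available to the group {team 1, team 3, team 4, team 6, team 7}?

6

The union of neighbours of {team 1, team 3, team 4, team 6, team 7} is {time slot 1, time slot 2, time slot 3, time slot 4, time slot 5, time slot 8}, which has 6 elements.
Since |N(S)| = 6 ≥ |S| = 5, Hall's condition holds for this subset.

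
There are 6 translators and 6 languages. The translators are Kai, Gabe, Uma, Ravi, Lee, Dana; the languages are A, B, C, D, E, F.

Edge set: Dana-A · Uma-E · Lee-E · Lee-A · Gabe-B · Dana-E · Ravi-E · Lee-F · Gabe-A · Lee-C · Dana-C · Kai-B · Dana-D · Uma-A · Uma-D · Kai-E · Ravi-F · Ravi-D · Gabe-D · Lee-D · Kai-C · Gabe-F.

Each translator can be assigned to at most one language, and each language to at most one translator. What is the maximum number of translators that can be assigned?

A valid assignment of size 6: Kai–C, Gabe–B, Uma–A, Ravi–D, Lee–F, Dana–E.
This saturates every translator, so 6 is the maximum.

6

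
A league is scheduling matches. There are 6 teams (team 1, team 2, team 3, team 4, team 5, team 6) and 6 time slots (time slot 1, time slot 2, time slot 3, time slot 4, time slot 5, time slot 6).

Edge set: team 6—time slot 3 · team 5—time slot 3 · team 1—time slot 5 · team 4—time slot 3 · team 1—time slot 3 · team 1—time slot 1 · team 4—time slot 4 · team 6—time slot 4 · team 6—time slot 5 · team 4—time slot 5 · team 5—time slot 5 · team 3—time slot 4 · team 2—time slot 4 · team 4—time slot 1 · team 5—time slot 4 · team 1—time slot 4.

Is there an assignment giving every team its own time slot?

No

The set {team 1, team 2, team 3, team 4, team 5, team 6} has only 4 neighbours ({time slot 1, time slot 3, time slot 4, time slot 5}), so by Hall's theorem at most 4 of the 6 teams can be matched.
Hence no matching covers every team.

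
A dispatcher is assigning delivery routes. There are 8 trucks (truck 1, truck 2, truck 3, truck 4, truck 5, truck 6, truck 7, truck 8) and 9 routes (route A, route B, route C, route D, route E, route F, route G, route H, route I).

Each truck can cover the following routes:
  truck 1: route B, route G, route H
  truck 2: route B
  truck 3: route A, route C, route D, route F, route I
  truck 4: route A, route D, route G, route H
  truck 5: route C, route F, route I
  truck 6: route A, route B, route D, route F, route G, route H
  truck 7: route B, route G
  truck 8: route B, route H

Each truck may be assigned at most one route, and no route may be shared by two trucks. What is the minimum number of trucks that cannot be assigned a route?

1

A valid assignment of size 7: truck 1-route H, truck 2-route B, truck 3-route I, truck 4-route A, truck 5-route F, truck 6-route D, truck 7-route G.
The set {truck 1, truck 2, truck 7, truck 8} has only 3 neighbours ({route B, route G, route H}), so by Hall's theorem at most 7 of the 8 trucks can be matched.
That matches 7 of the 8, leaving 1 unmatched; no matching can do better.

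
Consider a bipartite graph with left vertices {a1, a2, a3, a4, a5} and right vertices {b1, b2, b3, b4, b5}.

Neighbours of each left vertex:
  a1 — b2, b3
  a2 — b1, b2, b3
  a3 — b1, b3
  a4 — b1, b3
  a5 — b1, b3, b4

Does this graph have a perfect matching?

The set {a1, a2, a3, a4} has only 3 neighbours ({b1, b2, b3}), so by Hall's theorem at most 4 of the 5 left vertices can be matched.
Hence no matching covers every left vertex.

No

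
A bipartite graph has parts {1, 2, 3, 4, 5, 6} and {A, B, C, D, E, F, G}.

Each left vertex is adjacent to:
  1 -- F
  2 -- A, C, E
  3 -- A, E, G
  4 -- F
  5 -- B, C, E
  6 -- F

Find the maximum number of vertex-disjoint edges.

A valid assignment of size 4: 1→F, 2→C, 3→E, 5→B.
The set {1, 4, 6} has only 1 neighbour ({F}), so by Hall's theorem at most 4 of the 6 left vertices can be matched.

4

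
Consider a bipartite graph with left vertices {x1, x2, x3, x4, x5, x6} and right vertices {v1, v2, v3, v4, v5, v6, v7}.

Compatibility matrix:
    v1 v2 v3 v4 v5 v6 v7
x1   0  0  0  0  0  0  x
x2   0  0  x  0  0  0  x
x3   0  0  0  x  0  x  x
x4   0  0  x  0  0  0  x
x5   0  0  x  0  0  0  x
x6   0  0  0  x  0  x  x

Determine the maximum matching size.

4

For example, pair x1–v7, x2–v3, x3–v4, x6–v6.
The set {x1, x2, x4, x5} has only 2 neighbours ({v3, v7}), so by Hall's theorem at most 4 of the 6 left vertices can be matched.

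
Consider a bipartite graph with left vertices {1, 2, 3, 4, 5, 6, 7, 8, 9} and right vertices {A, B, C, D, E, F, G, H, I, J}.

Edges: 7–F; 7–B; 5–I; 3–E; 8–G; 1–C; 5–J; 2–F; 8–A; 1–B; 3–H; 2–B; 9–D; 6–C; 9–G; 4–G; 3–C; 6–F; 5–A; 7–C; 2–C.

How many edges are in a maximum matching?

For example, pair 1–C, 2–B, 3–E, 4–G, 5–I, 6–F, 8–A, 9–D.
The set {1, 2, 6, 7} has only 3 neighbours ({B, C, F}), so by Hall's theorem at most 8 of the 9 left vertices can be matched.

8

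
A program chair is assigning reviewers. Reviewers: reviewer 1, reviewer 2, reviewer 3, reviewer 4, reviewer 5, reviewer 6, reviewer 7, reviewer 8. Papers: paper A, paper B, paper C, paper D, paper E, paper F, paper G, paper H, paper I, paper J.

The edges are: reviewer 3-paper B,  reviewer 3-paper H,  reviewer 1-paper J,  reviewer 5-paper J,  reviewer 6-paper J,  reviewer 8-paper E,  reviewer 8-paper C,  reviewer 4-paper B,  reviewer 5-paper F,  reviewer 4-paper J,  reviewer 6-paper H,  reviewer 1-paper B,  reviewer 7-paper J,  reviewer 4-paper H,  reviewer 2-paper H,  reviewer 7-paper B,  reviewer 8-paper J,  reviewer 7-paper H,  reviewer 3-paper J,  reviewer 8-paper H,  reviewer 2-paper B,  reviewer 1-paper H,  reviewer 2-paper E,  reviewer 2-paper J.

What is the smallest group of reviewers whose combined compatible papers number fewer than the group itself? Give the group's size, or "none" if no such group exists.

4

Take S = {reviewer 1, reviewer 3, reviewer 4, reviewer 6}. Its neighbourhood is {paper B, paper H, paper J}, so |N(S)| = 3 < |S| = 4.
Every subset of size less than 4 has at least as many neighbours as members, so 4 is the minimum.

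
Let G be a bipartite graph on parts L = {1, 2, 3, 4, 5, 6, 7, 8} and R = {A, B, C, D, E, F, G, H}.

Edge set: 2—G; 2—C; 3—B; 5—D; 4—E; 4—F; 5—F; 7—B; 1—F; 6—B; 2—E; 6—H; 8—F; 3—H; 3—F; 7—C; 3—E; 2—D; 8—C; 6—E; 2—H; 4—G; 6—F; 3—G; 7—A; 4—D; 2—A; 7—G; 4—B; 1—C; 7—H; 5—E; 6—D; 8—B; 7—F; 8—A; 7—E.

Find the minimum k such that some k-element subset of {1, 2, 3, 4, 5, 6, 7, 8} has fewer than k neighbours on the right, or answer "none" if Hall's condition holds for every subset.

none

A matching saturating every left vertex exists, for instance 1→C, 2→E, 3→H, 4→G, 5→D, 6→F, 7→A, 8→B.
By Hall's marriage theorem, this means |N(S)| ≥ |S| for every subset S, so no violating subset exists.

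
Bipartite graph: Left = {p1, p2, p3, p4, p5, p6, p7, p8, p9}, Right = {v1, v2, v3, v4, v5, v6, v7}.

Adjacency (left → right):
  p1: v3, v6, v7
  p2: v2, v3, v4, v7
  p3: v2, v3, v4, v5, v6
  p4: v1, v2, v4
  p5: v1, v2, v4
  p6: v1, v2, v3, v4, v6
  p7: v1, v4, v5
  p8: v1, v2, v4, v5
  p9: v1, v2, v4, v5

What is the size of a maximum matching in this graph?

One maximum matching: p1–v6, p2–v7, p3–v5, p4–v4, p5–v2, p6–v3, p7–v1.
The set {p1, p2, p3, p4, p5, p6, p7, p8, p9} has only 7 neighbours ({v1, v2, v3, v4, v5, v6, v7}), so by Hall's theorem at most 7 of the 9 left vertices can be matched.

7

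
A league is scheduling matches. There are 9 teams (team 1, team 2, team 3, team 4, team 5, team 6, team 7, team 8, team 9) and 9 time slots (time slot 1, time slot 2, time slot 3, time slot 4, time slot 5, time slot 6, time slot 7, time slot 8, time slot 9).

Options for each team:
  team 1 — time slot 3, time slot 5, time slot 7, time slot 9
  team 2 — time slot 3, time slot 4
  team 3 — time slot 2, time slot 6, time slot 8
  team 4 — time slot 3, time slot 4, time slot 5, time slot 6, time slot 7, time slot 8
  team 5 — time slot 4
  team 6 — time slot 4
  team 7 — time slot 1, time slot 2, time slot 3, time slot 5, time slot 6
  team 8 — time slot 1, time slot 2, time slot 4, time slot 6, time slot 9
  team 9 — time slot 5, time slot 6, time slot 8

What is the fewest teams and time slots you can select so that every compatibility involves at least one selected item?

A maximum matching has 8 edges (e.g. team 1–time slot 7, team 2–time slot 3, team 3–time slot 2, team 4–time slot 5, team 5–time slot 4, team 7–time slot 1, team 8–time slot 9, team 9–time slot 8).
By König's theorem the minimum vertex cover has the same size. One such cover is {team 1, team 2, team 3, team 4, team 7, team 8, team 9, time slot 4}.

8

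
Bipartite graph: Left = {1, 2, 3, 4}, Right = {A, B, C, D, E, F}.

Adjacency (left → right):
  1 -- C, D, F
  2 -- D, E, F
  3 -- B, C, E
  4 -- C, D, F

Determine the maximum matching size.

4

One maximum matching: 1-C, 2-E, 3-B, 4-F.
This saturates every left vertex, so 4 is the maximum.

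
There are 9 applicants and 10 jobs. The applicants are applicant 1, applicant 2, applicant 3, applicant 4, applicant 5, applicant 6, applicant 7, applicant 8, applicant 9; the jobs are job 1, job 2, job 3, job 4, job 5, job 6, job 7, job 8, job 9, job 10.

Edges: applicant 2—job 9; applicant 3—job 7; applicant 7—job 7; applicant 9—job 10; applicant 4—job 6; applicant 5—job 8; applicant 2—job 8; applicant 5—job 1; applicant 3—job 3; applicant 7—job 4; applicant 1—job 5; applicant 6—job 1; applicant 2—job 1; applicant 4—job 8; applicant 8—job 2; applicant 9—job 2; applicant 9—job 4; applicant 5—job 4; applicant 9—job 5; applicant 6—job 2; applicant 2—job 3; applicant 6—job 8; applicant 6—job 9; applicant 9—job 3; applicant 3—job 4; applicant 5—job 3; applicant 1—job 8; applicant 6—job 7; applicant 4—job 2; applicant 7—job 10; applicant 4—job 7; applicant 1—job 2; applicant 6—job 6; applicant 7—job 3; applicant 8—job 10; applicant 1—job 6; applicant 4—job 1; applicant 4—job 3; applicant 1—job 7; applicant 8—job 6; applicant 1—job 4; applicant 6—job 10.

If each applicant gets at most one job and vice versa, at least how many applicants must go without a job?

0

For example, pair applicant 1-job 7, applicant 2-job 1, applicant 3-job 4, applicant 4-job 8, applicant 5-job 3, applicant 6-job 9, applicant 7-job 10, applicant 8-job 2, applicant 9-job 5.
All 9 applicants are matched, so no larger matching exists.
That matches 9 of the 9, leaving 0 unmatched; no matching can do better.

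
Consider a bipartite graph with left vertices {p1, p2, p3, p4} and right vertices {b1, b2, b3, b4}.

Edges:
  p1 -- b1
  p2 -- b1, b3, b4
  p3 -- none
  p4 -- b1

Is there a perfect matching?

The set {p1, p3, p4} has only 1 neighbour ({b1}), so by Hall's theorem at most 2 of the 4 left vertices can be matched.
Hence no matching covers every left vertex.

No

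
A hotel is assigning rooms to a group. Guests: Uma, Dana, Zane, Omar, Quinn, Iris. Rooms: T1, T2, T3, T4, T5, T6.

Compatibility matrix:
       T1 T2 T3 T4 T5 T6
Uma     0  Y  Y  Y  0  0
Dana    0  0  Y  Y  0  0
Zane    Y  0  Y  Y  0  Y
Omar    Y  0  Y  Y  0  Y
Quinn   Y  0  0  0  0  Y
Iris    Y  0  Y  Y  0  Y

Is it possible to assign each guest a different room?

No

The set {Dana, Zane, Omar, Quinn, Iris} has only 4 neighbours ({T1, T3, T4, T6}), so by Hall's theorem at most 5 of the 6 guests can be matched.
Hence no matching covers every guest.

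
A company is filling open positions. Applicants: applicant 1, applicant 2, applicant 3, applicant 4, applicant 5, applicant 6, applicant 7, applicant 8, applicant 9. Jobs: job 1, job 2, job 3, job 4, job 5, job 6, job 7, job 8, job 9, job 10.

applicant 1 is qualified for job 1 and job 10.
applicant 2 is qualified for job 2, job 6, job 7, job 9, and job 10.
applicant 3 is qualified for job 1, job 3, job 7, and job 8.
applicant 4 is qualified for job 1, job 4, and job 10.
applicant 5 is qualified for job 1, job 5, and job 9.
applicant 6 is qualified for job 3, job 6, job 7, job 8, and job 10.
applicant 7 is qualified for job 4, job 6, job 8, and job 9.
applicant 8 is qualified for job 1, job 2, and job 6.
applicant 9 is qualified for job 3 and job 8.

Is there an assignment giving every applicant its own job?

For example, pair applicant 1-job 10, applicant 2-job 7, applicant 3-job 1, applicant 4-job 4, applicant 5-job 9, applicant 6-job 8, applicant 7-job 6, applicant 8-job 2, applicant 9-job 3.
Every applicant is matched, so this matching saturates all of them.

Yes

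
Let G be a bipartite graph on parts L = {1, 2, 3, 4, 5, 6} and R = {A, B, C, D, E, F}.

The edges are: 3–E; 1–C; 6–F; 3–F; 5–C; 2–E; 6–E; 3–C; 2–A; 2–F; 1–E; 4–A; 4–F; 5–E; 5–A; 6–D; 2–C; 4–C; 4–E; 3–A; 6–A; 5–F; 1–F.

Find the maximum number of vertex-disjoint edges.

5

For example, pair 1–F, 2–A, 3–C, 4–E, 6–D.
The set {1, 2, 3, 4, 5} has only 4 neighbours ({A, C, E, F}), so by Hall's theorem at most 5 of the 6 left vertices can be matched.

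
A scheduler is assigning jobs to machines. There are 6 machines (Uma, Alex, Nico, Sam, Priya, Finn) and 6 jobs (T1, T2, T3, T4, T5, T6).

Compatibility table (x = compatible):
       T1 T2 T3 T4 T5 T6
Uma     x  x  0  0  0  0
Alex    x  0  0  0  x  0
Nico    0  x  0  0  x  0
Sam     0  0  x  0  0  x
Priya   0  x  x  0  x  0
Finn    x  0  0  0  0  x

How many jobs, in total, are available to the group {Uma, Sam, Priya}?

The union of neighbours of {Uma, Sam, Priya} is {T1, T2, T3, T5, T6}, which has 5 elements.
Since |N(S)| = 5 ≥ |S| = 3, Hall's condition holds for this subset.

5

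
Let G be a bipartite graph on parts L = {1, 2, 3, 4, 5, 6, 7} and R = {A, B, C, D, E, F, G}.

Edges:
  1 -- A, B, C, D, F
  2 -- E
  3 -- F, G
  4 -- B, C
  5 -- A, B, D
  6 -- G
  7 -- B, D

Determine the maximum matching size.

For example, pair 1→A, 2→E, 3→F, 4→C, 5→D, 6→G, 7→B.
All 7 left vertices are matched, so no larger matching exists.

7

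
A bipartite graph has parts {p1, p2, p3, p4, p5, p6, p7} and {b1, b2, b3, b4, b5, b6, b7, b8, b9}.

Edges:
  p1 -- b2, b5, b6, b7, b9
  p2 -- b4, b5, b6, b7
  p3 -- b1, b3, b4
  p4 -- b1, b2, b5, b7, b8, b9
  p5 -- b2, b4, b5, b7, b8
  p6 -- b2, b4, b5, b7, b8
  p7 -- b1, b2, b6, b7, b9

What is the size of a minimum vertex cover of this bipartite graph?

7

{p1, p2, p3, p4, p5, p6, p7} is a vertex cover of size 7: every edge has an endpoint in this set.
No smaller cover exists because p1–b2, p2–b6, p3–b3, p4–b1, p5–b4, p6–b5, p7–b7 is a matching of size 7, and a cover must include an endpoint of each of these disjoint edges (König's theorem).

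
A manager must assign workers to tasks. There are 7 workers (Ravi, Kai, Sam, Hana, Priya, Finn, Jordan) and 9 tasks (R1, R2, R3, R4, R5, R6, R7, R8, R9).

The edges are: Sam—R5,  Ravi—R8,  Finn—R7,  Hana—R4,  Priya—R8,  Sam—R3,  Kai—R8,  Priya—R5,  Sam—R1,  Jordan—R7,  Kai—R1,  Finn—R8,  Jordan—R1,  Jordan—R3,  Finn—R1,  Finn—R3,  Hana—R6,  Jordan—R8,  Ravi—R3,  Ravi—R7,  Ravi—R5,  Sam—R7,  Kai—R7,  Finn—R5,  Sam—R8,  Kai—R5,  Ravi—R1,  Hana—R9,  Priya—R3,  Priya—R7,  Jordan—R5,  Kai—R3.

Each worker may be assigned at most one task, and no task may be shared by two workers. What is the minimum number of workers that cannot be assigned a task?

1

For example, pair Ravi–R8, Kai–R5, Sam–R1, Hana–R4, Priya–R7, Finn–R3.
The set {Ravi, Kai, Sam, Priya, Finn, Jordan} has only 5 neighbours ({R1, R3, R5, R7, R8}), so by Hall's theorem at most 6 of the 7 workers can be matched.
That matches 6 of the 7, leaving 1 unmatched; no matching can do better.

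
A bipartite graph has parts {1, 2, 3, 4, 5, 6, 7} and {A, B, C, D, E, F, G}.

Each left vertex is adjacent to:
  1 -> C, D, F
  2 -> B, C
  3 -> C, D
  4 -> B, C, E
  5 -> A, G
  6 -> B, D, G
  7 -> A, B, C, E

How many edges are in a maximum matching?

7

One maximum matching: 1→F, 2→C, 3→D, 4→E, 5→A, 6→G, 7→B.
All 7 left vertices are matched, so no larger matching exists.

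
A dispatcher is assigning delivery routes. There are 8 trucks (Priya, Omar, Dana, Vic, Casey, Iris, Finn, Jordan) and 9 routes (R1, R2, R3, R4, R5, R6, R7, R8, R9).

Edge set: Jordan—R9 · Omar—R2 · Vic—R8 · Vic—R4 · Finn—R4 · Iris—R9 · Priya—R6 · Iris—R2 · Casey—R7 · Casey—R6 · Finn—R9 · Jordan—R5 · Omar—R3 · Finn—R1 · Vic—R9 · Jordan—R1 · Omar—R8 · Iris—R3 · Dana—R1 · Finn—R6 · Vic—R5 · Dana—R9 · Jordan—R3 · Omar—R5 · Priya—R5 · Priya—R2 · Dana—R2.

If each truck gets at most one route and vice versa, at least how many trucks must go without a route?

A valid assignment of size 8: Priya–R6, Omar–R3, Dana–R2, Vic–R8, Casey–R7, Iris–R9, Finn–R4, Jordan–R5.
All 8 trucks are matched, so no larger matching exists.
That matches 8 of the 8, leaving 0 unmatched; no matching can do better.

0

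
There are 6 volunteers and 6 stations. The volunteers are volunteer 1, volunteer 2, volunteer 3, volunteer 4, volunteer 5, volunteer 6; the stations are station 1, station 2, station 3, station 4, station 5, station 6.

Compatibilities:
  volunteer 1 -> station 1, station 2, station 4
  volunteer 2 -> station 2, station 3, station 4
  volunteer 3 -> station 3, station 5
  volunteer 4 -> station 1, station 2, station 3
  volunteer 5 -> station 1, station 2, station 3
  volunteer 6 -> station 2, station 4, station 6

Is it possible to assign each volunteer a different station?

For example, pair volunteer 1-station 4, volunteer 2-station 3, volunteer 3-station 5, volunteer 4-station 1, volunteer 5-station 2, volunteer 6-station 6.
Every volunteer is matched, so this is a perfect matching.

Yes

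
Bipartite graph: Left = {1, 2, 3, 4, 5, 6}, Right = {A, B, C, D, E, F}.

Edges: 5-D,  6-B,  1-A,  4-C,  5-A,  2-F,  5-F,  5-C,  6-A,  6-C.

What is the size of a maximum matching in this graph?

One maximum matching: 1-A, 2-F, 4-C, 5-D, 6-B.
The set {3} has only 0 neighbours (∅), so by Hall's theorem at most 5 of the 6 left vertices can be matched.

5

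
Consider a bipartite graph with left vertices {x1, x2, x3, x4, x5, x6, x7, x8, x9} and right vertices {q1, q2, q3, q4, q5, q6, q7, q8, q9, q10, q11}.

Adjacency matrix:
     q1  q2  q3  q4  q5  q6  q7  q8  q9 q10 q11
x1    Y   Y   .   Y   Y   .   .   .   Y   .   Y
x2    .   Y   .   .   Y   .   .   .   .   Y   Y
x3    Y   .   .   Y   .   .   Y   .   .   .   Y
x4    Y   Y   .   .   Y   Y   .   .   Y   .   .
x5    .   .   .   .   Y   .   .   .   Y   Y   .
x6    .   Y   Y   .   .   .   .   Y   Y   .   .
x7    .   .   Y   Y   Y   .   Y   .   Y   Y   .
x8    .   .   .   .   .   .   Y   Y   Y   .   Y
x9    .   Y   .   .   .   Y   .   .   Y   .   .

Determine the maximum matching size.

One maximum matching: x1-q4, x2-q11, x3-q7, x4-q6, x5-q5, x6-q9, x7-q3, x8-q8, x9-q2.
This saturates every left vertex, so 9 is the maximum.

9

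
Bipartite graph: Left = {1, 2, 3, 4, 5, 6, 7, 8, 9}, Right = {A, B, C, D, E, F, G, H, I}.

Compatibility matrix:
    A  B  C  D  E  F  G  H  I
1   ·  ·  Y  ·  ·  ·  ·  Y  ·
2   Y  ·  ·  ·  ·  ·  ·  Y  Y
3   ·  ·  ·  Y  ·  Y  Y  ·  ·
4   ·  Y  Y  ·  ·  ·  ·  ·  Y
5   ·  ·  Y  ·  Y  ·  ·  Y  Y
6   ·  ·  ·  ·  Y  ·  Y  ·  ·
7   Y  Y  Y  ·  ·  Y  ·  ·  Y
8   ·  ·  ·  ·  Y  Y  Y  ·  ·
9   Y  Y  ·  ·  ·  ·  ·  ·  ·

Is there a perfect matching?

A valid assignment of size 9: 1–H, 2–I, 3–D, 4–C, 5–E, 6–G, 7–A, 8–F, 9–B.
All 9 left vertices are covered.

Yes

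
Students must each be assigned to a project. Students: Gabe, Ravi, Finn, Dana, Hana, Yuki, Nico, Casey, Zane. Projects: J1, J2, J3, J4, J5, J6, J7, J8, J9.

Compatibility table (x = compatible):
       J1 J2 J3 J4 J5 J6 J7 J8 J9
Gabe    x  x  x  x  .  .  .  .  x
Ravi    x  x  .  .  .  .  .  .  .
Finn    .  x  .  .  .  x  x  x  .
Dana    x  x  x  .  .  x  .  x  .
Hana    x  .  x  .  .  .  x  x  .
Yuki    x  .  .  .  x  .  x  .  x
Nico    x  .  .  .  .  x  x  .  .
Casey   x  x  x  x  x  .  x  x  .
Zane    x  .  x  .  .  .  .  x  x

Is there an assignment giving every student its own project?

For example, pair Gabe-J4, Ravi-J1, Finn-J8, Dana-J2, Hana-J3, Yuki-J7, Nico-J6, Casey-J5, Zane-J9.
Every student is matched, so this is a perfect matching.

Yes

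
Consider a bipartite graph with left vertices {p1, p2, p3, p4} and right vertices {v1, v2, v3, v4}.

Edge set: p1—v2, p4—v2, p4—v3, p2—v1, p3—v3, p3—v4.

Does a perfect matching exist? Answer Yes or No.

One maximum matching: p1→v2, p2→v1, p3→v4, p4→v3.
Every left vertex is matched, so this is a perfect matching.

Yes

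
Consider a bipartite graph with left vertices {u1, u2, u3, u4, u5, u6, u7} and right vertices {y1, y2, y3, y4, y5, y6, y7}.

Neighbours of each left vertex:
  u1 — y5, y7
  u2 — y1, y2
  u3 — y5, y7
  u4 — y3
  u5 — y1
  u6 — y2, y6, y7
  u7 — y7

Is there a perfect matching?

The set {u1, u3, u7} has only 2 neighbours ({y5, y7}), so by Hall's theorem at most 6 of the 7 left vertices can be matched.
Hence no matching covers every left vertex.

No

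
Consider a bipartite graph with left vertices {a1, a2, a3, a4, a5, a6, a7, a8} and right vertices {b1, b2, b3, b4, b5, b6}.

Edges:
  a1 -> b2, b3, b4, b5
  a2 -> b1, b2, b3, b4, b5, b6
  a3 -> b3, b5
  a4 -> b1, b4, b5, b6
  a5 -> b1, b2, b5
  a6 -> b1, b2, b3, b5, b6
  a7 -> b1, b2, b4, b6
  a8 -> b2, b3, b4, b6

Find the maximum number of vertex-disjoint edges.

6

One maximum matching: a1→b4, a2→b5, a3→b3, a4→b6, a5→b2, a6→b1.
The set {a1, a2, a3, a4, a5, a6, a7, a8} has only 6 neighbours ({b1, b2, b3, b4, b5, b6}), so by Hall's theorem at most 6 of the 8 left vertices can be matched.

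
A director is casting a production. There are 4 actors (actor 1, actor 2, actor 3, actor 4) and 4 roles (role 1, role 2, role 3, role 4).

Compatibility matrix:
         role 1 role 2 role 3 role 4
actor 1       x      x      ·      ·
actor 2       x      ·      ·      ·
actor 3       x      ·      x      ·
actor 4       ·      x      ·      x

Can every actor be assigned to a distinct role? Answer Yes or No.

For example, pair actor 1-role 2, actor 2-role 1, actor 3-role 3, actor 4-role 4.
All 4 actors are covered.

Yes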